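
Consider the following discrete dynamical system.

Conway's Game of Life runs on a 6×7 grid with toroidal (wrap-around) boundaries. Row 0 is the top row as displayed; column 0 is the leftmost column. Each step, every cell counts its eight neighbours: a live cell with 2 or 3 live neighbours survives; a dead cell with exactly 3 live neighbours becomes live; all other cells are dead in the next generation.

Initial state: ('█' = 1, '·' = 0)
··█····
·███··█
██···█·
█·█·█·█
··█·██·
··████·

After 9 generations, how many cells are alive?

1

0) ··█····
·███··█
██···█·
█·█·█·█
··█·██·
··████·
1) ·····█·
···█··█
····██·
█·█·█··
··█····
·██··█·
2) ··█·███
······█
····███
·█··██·
··█····
·██····
3) ████·██
█··█···
█···█·█
···██·█
··██···
·██··█·
4) ···█·█·
···█···
█···█·█
█·█·█·█
·█···█·
·····█·
5) ·······
···█·██
██··█·█
···██··
██··██·
·····██
6) ····█··
····███
█·█···█
··██···
█··█···
█···███
7) █··█···
█··██·█
███·█·█
█·██··█
████·█·
█··████
8) ·██····
····█··
····█··
·······
·······
·····█·
9) ·······
···█···
·······
·······
·······
·······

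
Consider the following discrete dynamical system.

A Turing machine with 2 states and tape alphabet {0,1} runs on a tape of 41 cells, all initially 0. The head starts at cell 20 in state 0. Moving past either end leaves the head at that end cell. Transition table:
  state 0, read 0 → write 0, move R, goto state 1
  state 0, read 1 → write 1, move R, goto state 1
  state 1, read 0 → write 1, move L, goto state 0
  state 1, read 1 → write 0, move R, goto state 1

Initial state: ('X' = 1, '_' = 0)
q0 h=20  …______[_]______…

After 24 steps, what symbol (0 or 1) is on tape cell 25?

gen 0: q0 h=20  …______[_]______…
gen 1: q1 h=21  …______[_]______…
gen 2: q0 h=20  …______[_]X_____…
gen 3: q1 h=21  …______[X]______…
gen 4: q1 h=22  …______[_]______…
gen 5: q0 h=21  …______[_]X_____…
gen 6: q1 h=22  …______[X]______…
gen 7: q1 h=23  …______[_]______…
gen 8: q0 h=22  …______[_]X_____…
gen 9: q1 h=23  …______[X]______…
gen 10: q1 h=24  …______[_]______…
gen 11: q0 h=23  …______[_]X_____…
gen 12: q1 h=24  …______[X]______…
gen 13: q1 h=25  …______[_]______…
gen 14: q0 h=24  …______[_]X_____…
gen 15: q1 h=25  …______[X]______…
gen 16: q1 h=26  …______[_]______…
gen 17: q0 h=25  …______[_]X_____…
gen 18: q1 h=26  …______[X]______…
gen 19: q1 h=27  …______[_]______…
gen 20: q0 h=26  …______[_]X_____…
gen 21: q1 h=27  …______[X]______…
gen 22: q1 h=28  …______[_]______…
gen 23: q0 h=27  …______[_]X_____…
gen 24: q1 h=28  …______[X]______…

0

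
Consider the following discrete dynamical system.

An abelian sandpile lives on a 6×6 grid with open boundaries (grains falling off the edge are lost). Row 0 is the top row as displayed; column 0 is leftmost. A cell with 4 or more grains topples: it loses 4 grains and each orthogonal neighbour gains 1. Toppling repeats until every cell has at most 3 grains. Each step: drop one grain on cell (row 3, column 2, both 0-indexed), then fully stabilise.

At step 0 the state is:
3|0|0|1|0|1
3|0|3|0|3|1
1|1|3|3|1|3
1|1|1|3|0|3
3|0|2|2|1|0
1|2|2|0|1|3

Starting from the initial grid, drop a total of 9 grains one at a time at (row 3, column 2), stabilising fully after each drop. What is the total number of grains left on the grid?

62

step 0: 3|0|0|1|0|1
3|0|3|0|3|1
1|1|3|3|1|3
1|1|1|3|0|3
3|0|2|2|1|0
1|2|2|0|1|3
step 1: 3|0|0|1|0|1
3|0|3|0|3|1
1|1|3|3|1|3
1|1|2|3|0|3
3|0|2|2|1|0
1|2|2|0|1|3
step 2: 3|0|0|1|0|1
3|0|3|0|3|1
1|1|3|3|1|3
1|1|3|3|0|3
3|0|2|2|1|0
1|2|2|0|1|3
step 3: 3|0|1|1|0|1
3|1|0|2|3|1
1|2|2|1|2|3
1|2|2|1|1|3
3|0|3|3|1|0
1|2|2|0|1|3
step 4: 3|0|1|1|0|1
3|1|0|2|3|1
1|2|2|1|2|3
1|2|3|1|1|3
3|0|3|3|1|0
1|2|2|0|1|3
step 5: 3|0|1|1|0|1
3|1|0|2|3|1
1|2|3|1|2|3
1|3|1|3|1|3
3|1|1|0|2|0
1|2|3|1|1|3
step 6: 3|0|1|1|0|1
3|1|0|2|3|1
1|2|3|1|2|3
1|3|2|3|1|3
3|1|1|0|2|0
1|2|3|1|1|3
step 7: 3|0|1|1|0|1
3|1|0|2|3|1
1|2|3|1|2|3
1|3|3|3|1|3
3|1|1|0|2|0
1|2|3|1|1|3
step 8: 3|0|1|1|0|1
3|2|1|2|3|1
2|0|1|3|2|3
2|1|3|0|2|3
3|2|2|1|2|0
1|2|3|1|1|3
step 9: 3|0|1|1|0|1
3|2|1|2|3|1
2|0|2|3|2|3
2|2|0|1|2|3
3|2|3|1|2|0
1|2|3|1|1|3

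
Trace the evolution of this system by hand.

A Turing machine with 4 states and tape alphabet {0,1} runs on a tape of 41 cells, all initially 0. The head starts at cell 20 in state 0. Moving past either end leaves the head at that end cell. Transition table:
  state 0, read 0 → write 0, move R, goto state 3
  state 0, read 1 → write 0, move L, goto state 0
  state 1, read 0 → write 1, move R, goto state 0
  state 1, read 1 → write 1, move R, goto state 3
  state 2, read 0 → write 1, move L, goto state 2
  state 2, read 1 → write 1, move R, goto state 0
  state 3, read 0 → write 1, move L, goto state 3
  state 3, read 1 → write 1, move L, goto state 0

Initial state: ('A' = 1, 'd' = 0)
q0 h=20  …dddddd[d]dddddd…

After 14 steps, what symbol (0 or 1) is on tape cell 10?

gen 0: q0 h=20  …dddddd[d]dddddd…
gen 1: q3 h=21  …dddddd[d]dddddd…
gen 2: q3 h=20  …dddddd[d]Addddd…
gen 3: q3 h=19  …dddddd[d]AAdddd…
gen 4: q3 h=18  …dddddd[d]AAAddd…
gen 5: q3 h=17  …dddddd[d]AAAAdd…
gen 6: q3 h=16  …dddddd[d]AAAAAd…
gen 7: q3 h=15  …dddddd[d]AAAAAA…
gen 8: q3 h=14  …dddddd[d]AAAAAA…
gen 9: q3 h=13  …dddddd[d]AAAAAA…
gen 10: q3 h=12  …dddddd[d]AAAAAA…
gen 11: q3 h=11  …dddddd[d]AAAAAA…
gen 12: q3 h=10  …dddddd[d]AAAAAA…
gen 13: q3 h= 9  …dddddd[d]AAAAAA…
gen 14: q3 h= 8  …dddddd[d]AAAAAA…

1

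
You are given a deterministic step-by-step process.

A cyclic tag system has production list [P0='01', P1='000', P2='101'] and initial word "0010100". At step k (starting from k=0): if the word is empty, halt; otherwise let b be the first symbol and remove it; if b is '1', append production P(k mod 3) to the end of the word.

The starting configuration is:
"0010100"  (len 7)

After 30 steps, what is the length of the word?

8

t=0: "0010100"  (len 7)
t=1: "010100"  (len 6)
t=2: "10100"  (len 5)
t=3: "0100101"  (len 7)
t=4: "100101"  (len 6)
t=5: "00101000"  (len 8)
t=6: "0101000"  (len 7)
t=7: "101000"  (len 6)
t=8: "01000000"  (len 8)
t=9: "1000000"  (len 7)
t=10: "00000001"  (len 8)
t=11: "0000001"  (len 7)
t=12: "000001"  (len 6)
t=13: "00001"  (len 5)
t=14: "0001"  (len 4)
t=15: "001"  (len 3)
t=16: "01"  (len 2)
t=17: "1"  (len 1)
t=18: "101"  (len 3)
t=19: "0101"  (len 4)
t=20: "101"  (len 3)
t=21: "01101"  (len 5)
t=22: "1101"  (len 4)
t=23: "101000"  (len 6)
t=24: "01000101"  (len 8)
t=25: "1000101"  (len 7)
t=26: "000101000"  (len 9)
t=27: "00101000"  (len 8)
t=28: "0101000"  (len 7)
t=29: "101000"  (len 6)
t=30: "01000101"  (len 8)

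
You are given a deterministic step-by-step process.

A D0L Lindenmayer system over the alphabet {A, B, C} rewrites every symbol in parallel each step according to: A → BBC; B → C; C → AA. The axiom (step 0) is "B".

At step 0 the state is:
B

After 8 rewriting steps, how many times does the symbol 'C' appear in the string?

48

0) B
1) C
2) AA
3) BBCBBC
4) CCAACCAA
5) AAAABBCBBCAAAABBCBBC
6) BBCBBCBBCBBCCCAACCAABBCBBCBBCBBCCCAACCAA
7) CCAACCAACCAACCAAAAAABBCBBCAAAABBCBBCCCAACCAACCAACCAAAAAABBCBBCAAAABBCBBC
8) AAAABBCBBCAAAABBCBBCAAAABBCBBCAAAABBCBBCBBCBBCBBCBBCCCAACC…AABBCBBCAAAABBCBBCBBCBBCBBCBBCCCAACCAABBCBBCBBCBBCCCAACCAA  (len 160)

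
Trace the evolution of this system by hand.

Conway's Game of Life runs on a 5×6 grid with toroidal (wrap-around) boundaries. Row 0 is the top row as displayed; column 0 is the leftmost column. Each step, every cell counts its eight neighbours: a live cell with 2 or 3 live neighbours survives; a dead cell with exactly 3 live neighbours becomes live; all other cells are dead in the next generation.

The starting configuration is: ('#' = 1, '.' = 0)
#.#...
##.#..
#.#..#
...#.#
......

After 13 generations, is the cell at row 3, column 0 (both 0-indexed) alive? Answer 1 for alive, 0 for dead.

gen 0: #.#...
##.#..
#.#..#
...#.#
......
gen 1: #.#...
...#..
..##.#
#...##
......
gen 2: ......
.#.##.
#.##.#
#..###
##....
gen 3: ###...
##.###
......
...#..
##..#.
gen 4: ......
...###
#.##.#
......
#..#.#
gen 5: #..#..
#.##.#
#.##.#
.###..
......
gen 6: ######
......
.....#
##.##.
.#.#..
gen 7: ##.###
.###..
#...##
##.###
......
gen 8: ##.###
......
......
.#.#..
......
gen 9: #...##
#...##
......
......
.#.#.#
gen 10: .#.#..
#...#.
.....#
......
.....#
gen 11: #...##
#...##
.....#
......
......
gen 12: #...#.
......
#...##
......
.....#
gen 13: .....#
#...#.
.....#
#...#.
.....#

1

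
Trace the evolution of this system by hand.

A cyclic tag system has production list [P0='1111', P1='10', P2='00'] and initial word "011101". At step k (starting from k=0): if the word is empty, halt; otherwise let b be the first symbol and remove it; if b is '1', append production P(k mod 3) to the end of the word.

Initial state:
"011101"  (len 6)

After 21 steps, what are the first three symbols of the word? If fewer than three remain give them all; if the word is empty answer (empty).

000

step 0: "011101"  (len 6)
step 1: "11101"  (len 5)
step 2: "110110"  (len 6)
step 3: "1011000"  (len 7)
step 4: "0110001111"  (len 10)
step 5: "110001111"  (len 9)
step 6: "1000111100"  (len 10)
step 7: "0001111001111"  (len 13)
step 8: "001111001111"  (len 12)
step 9: "01111001111"  (len 11)
step 10: "1111001111"  (len 10)
step 11: "11100111110"  (len 11)
step 12: "110011111000"  (len 12)
step 13: "100111110001111"  (len 15)
step 14: "0011111000111110"  (len 16)
step 15: "011111000111110"  (len 15)
step 16: "11111000111110"  (len 14)
step 17: "111100011111010"  (len 15)
step 18: "1110001111101000"  (len 16)
step 19: "1100011111010001111"  (len 19)
step 20: "10001111101000111110"  (len 20)
step 21: "000111110100011111000"  (len 21)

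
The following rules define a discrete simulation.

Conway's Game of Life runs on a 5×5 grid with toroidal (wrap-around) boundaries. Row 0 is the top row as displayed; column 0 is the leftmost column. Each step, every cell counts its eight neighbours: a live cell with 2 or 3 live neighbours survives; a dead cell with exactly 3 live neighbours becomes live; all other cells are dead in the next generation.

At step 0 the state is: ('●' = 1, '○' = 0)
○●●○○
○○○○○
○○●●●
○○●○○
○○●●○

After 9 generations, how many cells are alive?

6

0) ○●●○○
○○○○○
○○●●●
○○●○○
○○●●○
1) ○●●●○
○●○○○
○○●●○
○●○○●
○○○●○
2) ○●○●○
○●○○○
●●●●○
○○○○●
●●○●●
3) ○●○●○
○○○●●
●●●●●
○○○○○
○●○●○
4) ●○○●○
○○○○○
●●●○○
○○○○○
○○○○○
5) ○○○○○
●○●○●
○●○○○
○●○○○
○○○○○
6) ○○○○○
●●○○○
○●●○○
○○○○○
○○○○○
7) ○○○○○
●●●○○
●●●○○
○○○○○
○○○○○
8) ○●○○○
●○●○○
●○●○○
○●○○○
○○○○○
9) ○●○○○
●○●○○
●○●○○
○●○○○
○○○○○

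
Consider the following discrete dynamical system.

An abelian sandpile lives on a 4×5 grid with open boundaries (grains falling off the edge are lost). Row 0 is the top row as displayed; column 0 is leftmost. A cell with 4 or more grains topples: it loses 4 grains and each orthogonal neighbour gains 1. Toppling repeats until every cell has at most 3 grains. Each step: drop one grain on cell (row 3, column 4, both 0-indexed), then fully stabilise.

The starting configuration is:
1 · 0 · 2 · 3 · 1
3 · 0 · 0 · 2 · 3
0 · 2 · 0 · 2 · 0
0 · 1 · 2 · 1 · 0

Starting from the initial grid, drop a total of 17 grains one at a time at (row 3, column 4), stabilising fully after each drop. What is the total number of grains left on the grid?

28

[0] 1 · 0 · 2 · 3 · 1
3 · 0 · 0 · 2 · 3
0 · 2 · 0 · 2 · 0
0 · 1 · 2 · 1 · 0
[1] 1 · 0 · 2 · 3 · 1
3 · 0 · 0 · 2 · 3
0 · 2 · 0 · 2 · 0
0 · 1 · 2 · 1 · 1
[2] 1 · 0 · 2 · 3 · 1
3 · 0 · 0 · 2 · 3
0 · 2 · 0 · 2 · 0
0 · 1 · 2 · 1 · 2
[3] 1 · 0 · 2 · 3 · 1
3 · 0 · 0 · 2 · 3
0 · 2 · 0 · 2 · 0
0 · 1 · 2 · 1 · 3
[4] 1 · 0 · 2 · 3 · 1
3 · 0 · 0 · 2 · 3
0 · 2 · 0 · 2 · 1
0 · 1 · 2 · 2 · 0
[5] 1 · 0 · 2 · 3 · 1
3 · 0 · 0 · 2 · 3
0 · 2 · 0 · 2 · 1
0 · 1 · 2 · 2 · 1
[6] 1 · 0 · 2 · 3 · 1
3 · 0 · 0 · 2 · 3
0 · 2 · 0 · 2 · 1
0 · 1 · 2 · 2 · 2
[7] 1 · 0 · 2 · 3 · 1
3 · 0 · 0 · 2 · 3
0 · 2 · 0 · 2 · 1
0 · 1 · 2 · 2 · 3
[8] 1 · 0 · 2 · 3 · 1
3 · 0 · 0 · 2 · 3
0 · 2 · 0 · 2 · 2
0 · 1 · 2 · 3 · 0
[9] 1 · 0 · 2 · 3 · 1
3 · 0 · 0 · 2 · 3
0 · 2 · 0 · 2 · 2
0 · 1 · 2 · 3 · 1
[10] 1 · 0 · 2 · 3 · 1
3 · 0 · 0 · 2 · 3
0 · 2 · 0 · 2 · 2
0 · 1 · 2 · 3 · 2
[11] 1 · 0 · 2 · 3 · 1
3 · 0 · 0 · 2 · 3
0 · 2 · 0 · 2 · 2
0 · 1 · 2 · 3 · 3
[12] 1 · 0 · 2 · 3 · 1
3 · 0 · 0 · 2 · 3
0 · 2 · 0 · 3 · 3
0 · 1 · 3 · 0 · 1
[13] 1 · 0 · 2 · 3 · 1
3 · 0 · 0 · 2 · 3
0 · 2 · 0 · 3 · 3
0 · 1 · 3 · 0 · 2
[14] 1 · 0 · 2 · 3 · 1
3 · 0 · 0 · 2 · 3
0 · 2 · 0 · 3 · 3
0 · 1 · 3 · 0 · 3
[15] 1 · 0 · 3 · 0 · 3
3 · 0 · 1 · 1 · 1
0 · 2 · 1 · 1 · 2
0 · 1 · 3 · 2 · 1
[16] 1 · 0 · 3 · 0 · 3
3 · 0 · 1 · 1 · 1
0 · 2 · 1 · 1 · 2
0 · 1 · 3 · 2 · 2
[17] 1 · 0 · 3 · 0 · 3
3 · 0 · 1 · 1 · 1
0 · 2 · 1 · 1 · 2
0 · 1 · 3 · 2 · 3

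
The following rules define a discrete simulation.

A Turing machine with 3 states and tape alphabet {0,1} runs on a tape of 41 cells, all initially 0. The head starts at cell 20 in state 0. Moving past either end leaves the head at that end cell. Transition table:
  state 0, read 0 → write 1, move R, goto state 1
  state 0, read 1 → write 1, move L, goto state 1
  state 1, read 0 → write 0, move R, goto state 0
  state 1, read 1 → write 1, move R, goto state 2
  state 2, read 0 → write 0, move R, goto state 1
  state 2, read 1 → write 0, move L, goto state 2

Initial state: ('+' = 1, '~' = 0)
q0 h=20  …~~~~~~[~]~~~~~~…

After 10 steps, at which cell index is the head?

30

[0] q0 h=20  …~~~~~~[~]~~~~~~…
[1] q1 h=21  …~~~~~+[~]~~~~~~…
[2] q0 h=22  …~~~~+~[~]~~~~~~…
[3] q1 h=23  …~~~+~+[~]~~~~~~…
[4] q0 h=24  …~~+~+~[~]~~~~~~…
[5] q1 h=25  …~+~+~+[~]~~~~~~…
[6] q0 h=26  …+~+~+~[~]~~~~~~…
[7] q1 h=27  …~+~+~+[~]~~~~~~…
[8] q0 h=28  …+~+~+~[~]~~~~~~…
[9] q1 h=29  …~+~+~+[~]~~~~~~…
[10] q0 h=30  …+~+~+~[~]~~~~~~…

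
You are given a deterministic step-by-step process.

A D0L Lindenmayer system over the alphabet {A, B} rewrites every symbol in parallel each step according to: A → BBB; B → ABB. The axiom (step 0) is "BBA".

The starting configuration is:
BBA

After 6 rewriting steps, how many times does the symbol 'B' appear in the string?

1640

gen 0: BBA
gen 1: ABBABBBBB
gen 2: BBBABBABBBBBABBABBABBABBABB
gen 3: ABBABBABBBBBABBABBBBBABBABBABBABBABBBBBABBABBBBBABBABBBBBABBABBBBBABBABBBBBABBABB
gen 4: BBBABBABBBBBABBABBBBBABBABBABBABBABBBBBABBABBBBBABBABBABBA…BABBABBABBABBBBBABBABBBBBABBABBABBABBABBBBBABBABBBBBABBABB  (len 243)
gen 5: ABBABBABBBBBABBABBBBBABBABBABBABBABBBBBABBABBBBBABBABBABBA…BABBABBABBABBBBBABBABBBBBABBABBABBABBABBBBBABBABBBBBABBABB  (len 729)
gen 6: BBBABBABBBBBABBABBBBBABBABBABBABBABBBBBABBABBBBBABBABBABBA…BABBABBABBABBBBBABBABBBBBABBABBABBABBABBBBBABBABBBBBABBABB  (len 2187)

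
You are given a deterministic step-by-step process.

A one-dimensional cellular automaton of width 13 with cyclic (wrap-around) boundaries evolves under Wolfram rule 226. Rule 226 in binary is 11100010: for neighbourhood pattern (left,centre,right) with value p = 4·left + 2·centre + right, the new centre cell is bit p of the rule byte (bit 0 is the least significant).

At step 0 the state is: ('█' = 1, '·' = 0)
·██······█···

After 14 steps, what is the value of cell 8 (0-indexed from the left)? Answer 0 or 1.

0) ·██······█···
1) █·█·····█····
2) ·█·····█····█
3) █·····█····█·
4) ·····█····█·█
5) ····█····█·█·
6) ···█····█·█··
7) ··█····█·█···
8) ·█····█·█····
9) █····█·█·····
10) ····█·█·····█
11) ···█·█·····█·
12) ··█·█·····█··
13) ·█·█·····█···
14) █·█·····█····

1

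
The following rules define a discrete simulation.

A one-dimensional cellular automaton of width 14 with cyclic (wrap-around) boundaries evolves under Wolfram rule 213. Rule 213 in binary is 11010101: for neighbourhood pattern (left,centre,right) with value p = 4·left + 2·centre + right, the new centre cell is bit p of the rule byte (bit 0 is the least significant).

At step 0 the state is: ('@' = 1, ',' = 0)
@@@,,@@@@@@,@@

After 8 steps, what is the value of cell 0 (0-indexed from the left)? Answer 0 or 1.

1

0) @@@,,@@@@@@,@@
1) @@@@,,@@@@@,,@
2) @@@@@,,@@@@@,,
3) ,@@@@@,,@@@@@,
4) ,,@@@@@,,@@@@@
5) @,,@@@@@,,@@@@
6) @@,,@@@@@,,@@@
7) @@@,,@@@@@,,@@
8) @@@@,,@@@@@,,@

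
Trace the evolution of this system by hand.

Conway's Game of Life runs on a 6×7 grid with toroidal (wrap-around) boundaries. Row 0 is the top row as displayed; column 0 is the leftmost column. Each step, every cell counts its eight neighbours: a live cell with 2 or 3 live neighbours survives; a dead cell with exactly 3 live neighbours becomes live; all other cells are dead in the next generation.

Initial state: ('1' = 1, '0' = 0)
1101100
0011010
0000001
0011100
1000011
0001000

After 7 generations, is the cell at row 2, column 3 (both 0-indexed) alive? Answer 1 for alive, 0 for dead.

k=0  1101100
0011010
0000001
0011100
1000011
0001000
k=1  0100000
1111011
0000010
1001100
0010011
0111010
k=2  0000010
1110111
0000010
0001100
1000011
1101111
k=3  0000000
1100100
1110000
0000100
0110000
0100000
k=4  1100000
1010000
1011000
1001000
0110000
0110000
k=5  1000000
1011001
1011001
1001000
1001000
0000000
k=6  1100001
0011000
0000100
1001100
0000000
0000000
k=7  1110000
1111000
0010100
0001100
0000000
1000000

0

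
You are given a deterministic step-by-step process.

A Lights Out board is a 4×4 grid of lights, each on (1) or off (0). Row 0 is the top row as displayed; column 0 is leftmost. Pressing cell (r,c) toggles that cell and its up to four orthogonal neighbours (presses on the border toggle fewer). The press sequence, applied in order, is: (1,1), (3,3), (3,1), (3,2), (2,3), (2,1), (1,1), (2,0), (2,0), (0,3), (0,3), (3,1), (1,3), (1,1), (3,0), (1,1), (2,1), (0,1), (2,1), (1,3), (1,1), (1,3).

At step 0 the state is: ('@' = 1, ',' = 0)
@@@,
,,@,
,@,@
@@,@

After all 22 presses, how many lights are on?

7

step 0: @@@,
,,@,
,@,@
@@,@
step 1: @,@,
@@,,
,,,@
@@,@
step 2: @,@,
@@,,
,,,,
@@@,
step 3: @,@,
@@,,
,@,,
,,,,
step 4: @,@,
@@,,
,@@,
,@@@
step 5: @,@,
@@,@
,@,@
,@@,
step 6: @,@,
@,,@
@,@@
,,@,
step 7: @@@,
,@@@
@@@@
,,@,
step 8: @@@,
@@@@
,,@@
@,@,
step 9: @@@,
,@@@
@@@@
,,@,
step 10: @@,@
,@@,
@@@@
,,@,
step 11: @@@,
,@@@
@@@@
,,@,
step 12: @@@,
,@@@
@,@@
@@,,
step 13: @@@@
,@,,
@,@,
@@,,
step 14: @,@@
@,@,
@@@,
@@,,
step 15: @,@@
@,@,
,@@,
,,,,
step 16: @@@@
,@,,
,,@,
,,,,
step 17: @@@@
,,,,
@@,,
,@,,
step 18: ,,,@
,@,,
@@,,
,@,,
step 19: ,,,@
,,,,
,,@,
,,,,
step 20: ,,,,
,,@@
,,@@
,,,,
step 21: ,@,,
@@,@
,@@@
,,,,
step 22: ,@,@
@@@,
,@@,
,,,,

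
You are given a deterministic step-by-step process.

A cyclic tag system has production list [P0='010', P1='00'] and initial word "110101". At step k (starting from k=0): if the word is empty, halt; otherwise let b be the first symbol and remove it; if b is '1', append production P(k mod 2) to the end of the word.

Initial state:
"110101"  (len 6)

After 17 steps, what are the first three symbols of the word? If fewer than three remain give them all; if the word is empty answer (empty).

gen 0: "110101"  (len 6)
gen 1: "10101010"  (len 8)
gen 2: "010101000"  (len 9)
gen 3: "10101000"  (len 8)
gen 4: "010100000"  (len 9)
gen 5: "10100000"  (len 8)
gen 6: "010000000"  (len 9)
gen 7: "10000000"  (len 8)
gen 8: "000000000"  (len 9)
gen 9: "00000000"  (len 8)
gen 10: "0000000"  (len 7)
gen 11: "000000"  (len 6)
gen 12: "00000"  (len 5)
gen 13: "0000"  (len 4)
gen 14: "000"  (len 3)
gen 15: "00"  (len 2)
gen 16: "0"  (len 1)
gen 17: (halted — word empty)

(empty)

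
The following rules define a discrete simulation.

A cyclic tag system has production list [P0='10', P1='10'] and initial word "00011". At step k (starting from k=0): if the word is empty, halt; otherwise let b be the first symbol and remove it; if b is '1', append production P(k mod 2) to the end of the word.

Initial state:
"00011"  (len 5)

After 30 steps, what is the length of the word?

t=0: "00011"  (len 5)
t=1: "0011"  (len 4)
t=2: "011"  (len 3)
t=3: "11"  (len 2)
t=4: "110"  (len 3)
t=5: "1010"  (len 4)
t=6: "01010"  (len 5)
t=7: "1010"  (len 4)
t=8: "01010"  (len 5)
t=9: "1010"  (len 4)
t=10: "01010"  (len 5)
t=11: "1010"  (len 4)
t=12: "01010"  (len 5)
t=13: "1010"  (len 4)
t=14: "01010"  (len 5)
t=15: "1010"  (len 4)
t=16: "01010"  (len 5)
t=17: "1010"  (len 4)
t=18: "01010"  (len 5)
t=19: "1010"  (len 4)
t=20: "01010"  (len 5)
t=21: "1010"  (len 4)
t=22: "01010"  (len 5)
t=23: "1010"  (len 4)
t=24: "01010"  (len 5)
t=25: "1010"  (len 4)
t=26: "01010"  (len 5)
t=27: "1010"  (len 4)
t=28: "01010"  (len 5)
t=29: "1010"  (len 4)
t=30: "01010"  (len 5)

5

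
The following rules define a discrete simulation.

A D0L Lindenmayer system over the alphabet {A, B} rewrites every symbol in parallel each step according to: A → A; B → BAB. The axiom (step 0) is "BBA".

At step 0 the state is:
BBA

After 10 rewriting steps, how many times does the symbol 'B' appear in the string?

0) BBA
1) BABBABA
2) BABABABBABABABA
3) BABABABABABABABBABABABABABABABA
4) BABABABABABABABABABABABABABABABBABABABABABABABABABABABABABABABA
5) BABABABABABABABABABABABABABABABABABABABABABABABABABABABABA…BABABABABABABABABABABABABABABABABABABABABABABABABABABABABA  (len 127)
6) BABABABABABABABABABABABABABABABABABABABABABABABABABABABABA…BABABABABABABABABABABABABABABABABABABABABABABABABABABABABA  (len 255)
7) BABABABABABABABABABABABABABABABABABABABABABABABABABABABABA…BABABABABABABABABABABABABABABABABABABABABABABABABABABABABA  (len 511)
8) BABABABABABABABABABABABABABABABABABABABABABABABABABABABABA…BABABABABABABABABABABABABABABABABABABABABABABABABABABABABA  (len 1023)
9) BABABABABABABABABABABABABABABABABABABABABABABABABABABABABA…BABABABABABABABABABABABABABABABABABABABABABABABABABABABABA  (len 2047)
10) BABABABABABABABABABABABABABABABABABABABABABABABABABABABABA…BABABABABABABABABABABABABABABABABABABABABABABABABABABABABA  (len 4095)

2048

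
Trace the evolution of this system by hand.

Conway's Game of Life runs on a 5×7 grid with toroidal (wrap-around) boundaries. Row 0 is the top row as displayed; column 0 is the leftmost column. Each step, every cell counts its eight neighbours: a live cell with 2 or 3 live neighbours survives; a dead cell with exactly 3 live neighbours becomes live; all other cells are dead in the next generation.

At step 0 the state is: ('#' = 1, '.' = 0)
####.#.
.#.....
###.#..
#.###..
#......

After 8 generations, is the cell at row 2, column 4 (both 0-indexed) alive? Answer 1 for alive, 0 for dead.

1

step 0: ####.#.
.#.....
###.#..
#.###..
#......
step 1: #.#...#
....#.#
#...#..
#.#.#.#
#......
step 2: ##...##
.#.#..#
##..#..
#..#.##
...#.#.
step 3: .#...#.
....#..
.#.##..
####.#.
.##....
step 4: .##....
..####.
##...#.
#......
...##.#
step 5: .#.....
#..####
####.#.
##..##.
####...
step 6: .....#.
...#.#.
.......
.....#.
...##.#
step 7: ...#.##
....#..
....#..
....##.
....#.#
step 8: ...#..#
...##..
...##..
...##..
...#..#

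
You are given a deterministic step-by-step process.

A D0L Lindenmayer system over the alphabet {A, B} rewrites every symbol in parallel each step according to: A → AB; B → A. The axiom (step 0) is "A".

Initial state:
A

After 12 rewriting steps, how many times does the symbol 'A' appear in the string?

233

t=0: A
t=1: AB
t=2: ABA
t=3: ABAAB
t=4: ABAABABA
t=5: ABAABABAABAAB
t=6: ABAABABAABAABABAABABA
t=7: ABAABABAABAABABAABABAABAABABAABAAB
t=8: ABAABABAABAABABAABABAABAABABAABAABABAABABAABAABABAABABA
t=9: ABAABABAABAABABAABABAABAABABAABAABABAABABAABAABABAABABAABAABABAABAABABAABABAABAABABAABAAB
t=10: ABAABABAABAABABAABABAABAABABAABAABABAABABAABAABABAABABAABA…AABABAABABAABAABABAABABAABAABABAABAABABAABABAABAABABAABABA  (len 144)
t=11: ABAABABAABAABABAABABAABAABABAABAABABAABABAABAABABAABABAABA…AABABAABABAABAABABAABABAABAABABAABAABABAABABAABAABABAABAAB  (len 233)
t=12: ABAABABAABAABABAABABAABAABABAABAABABAABABAABAABABAABABAABA…AABABAABABAABAABABAABABAABAABABAABAABABAABABAABAABABAABABA  (len 377)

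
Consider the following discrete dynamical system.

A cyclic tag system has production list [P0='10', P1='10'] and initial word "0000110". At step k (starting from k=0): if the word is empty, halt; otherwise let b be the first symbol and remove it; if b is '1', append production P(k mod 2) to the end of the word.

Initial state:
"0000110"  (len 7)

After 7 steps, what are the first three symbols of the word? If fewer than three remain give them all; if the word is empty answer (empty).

101

[0] "0000110"  (len 7)
[1] "000110"  (len 6)
[2] "00110"  (len 5)
[3] "0110"  (len 4)
[4] "110"  (len 3)
[5] "1010"  (len 4)
[6] "01010"  (len 5)
[7] "1010"  (len 4)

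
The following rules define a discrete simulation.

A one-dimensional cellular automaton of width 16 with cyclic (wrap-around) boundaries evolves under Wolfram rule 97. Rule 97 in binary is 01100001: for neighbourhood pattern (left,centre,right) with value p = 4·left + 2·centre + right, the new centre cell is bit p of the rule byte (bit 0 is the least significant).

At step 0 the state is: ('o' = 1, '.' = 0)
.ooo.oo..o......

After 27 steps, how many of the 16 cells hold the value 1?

6

step 0: .ooo.oo..o......
step 1: ...oo.o....ooooo
step 2: .o..oo..oo.....o
step 3: o....o...o.ooo..
step 4: ..oo...o..o..o..
step 5: o..o.o.........o
step 6: o...o..ooooooo..
step 7: ..o..........o..
step 8: o...oooooooo...o
step 9: o.o........o.o..
step 10: .o..oooooo..o...
step 11: .........o....oo
step 12: .ooooooo...oo..o
step 13: o......o.o..o...
step 14: ..oooo..o.....o.
step 15: o....o....ooo...
step 16: ..oo...oo...o.o.
step 17: o..o.o..o.o..o..
step 18: ....o....o......
step 19: ooo...oo...ooooo
step 20: ..o.o..o.o......
step 21: o..o....o..ooooo
step 22: o....oo.........
step 23: ..oo..o.ooooooo.
step 24: o..o...o......o.
step 25: .....o...oooo..o
step 26: .ooo...o....o...
step 27: ...o.o...oo...oo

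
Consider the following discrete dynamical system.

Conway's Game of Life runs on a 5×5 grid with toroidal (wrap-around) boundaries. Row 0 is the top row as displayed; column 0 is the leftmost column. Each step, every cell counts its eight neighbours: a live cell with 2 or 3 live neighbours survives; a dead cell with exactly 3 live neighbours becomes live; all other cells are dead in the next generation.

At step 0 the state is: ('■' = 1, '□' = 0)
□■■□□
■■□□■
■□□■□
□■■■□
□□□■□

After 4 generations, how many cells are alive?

step 0: □■■□□
■■□□■
■□□■□
□■■■□
□□□■□
step 1: □■■■■
□□□■■
□□□■□
□■□■□
□□□■□
step 2: ■□□□□
■□□□□
□□□■□
□□□■■
■■□□□
step 3: ■□□□■
□□□□■
□□□■□
■□■■■
■■□□□
step 4: □■□□■
■□□■■
■□■□□
■□■■□
□□■□□

11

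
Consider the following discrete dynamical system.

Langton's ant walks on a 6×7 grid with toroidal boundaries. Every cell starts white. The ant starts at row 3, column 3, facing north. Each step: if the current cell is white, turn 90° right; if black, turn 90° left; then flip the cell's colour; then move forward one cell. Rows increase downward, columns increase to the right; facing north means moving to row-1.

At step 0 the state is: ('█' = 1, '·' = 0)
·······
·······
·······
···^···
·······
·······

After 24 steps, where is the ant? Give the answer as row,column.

5,1

k=0  ·······
·······
·······
···^···
·······
·······
k=1  ·······
·······
·······
···█>··
·······
·······
k=2  ·······
·······
·······
···██··
····v··
·······
k=3  ·······
·······
·······
···██··
···<█··
·······
k=4  ·······
·······
·······
···^█··
···██··
·······
k=5  ·······
·······
·······
··<·█··
···██··
·······
k=6  ·······
·······
··^····
··█·█··
···██··
·······
k=7  ·······
·······
··█>···
··█·█··
···██··
·······
k=8  ·······
·······
··██···
··█v█··
···██··
·······
k=9  ·······
·······
··██···
··<██··
···██··
·······
k=10  ·······
·······
··██···
···██··
··v██··
·······
k=11  ·······
·······
··██···
···██··
·<███··
·······
k=12  ·······
·······
··██···
·^·██··
·████··
·······
k=13  ·······
·······
··██···
·█>██··
·████··
·······
k=14  ·······
·······
··██···
·████··
·█v██··
·······
k=15  ·······
·······
··██···
·████··
·█·>█··
·······
k=16  ·······
·······
··██···
·██^█··
·█··█··
·······
k=17  ·······
·······
··██···
·█<·█··
·█··█··
·······
k=18  ·······
·······
··██···
·█··█··
·█v·█··
·······
k=19  ·······
·······
··██···
·█··█··
·<█·█··
·······
k=20  ·······
·······
··██···
·█··█··
··█·█··
·v·····
k=21  ·······
·······
··██···
·█··█··
··█·█··
<█·····
k=22  ·······
·······
··██···
·█··█··
^·█·█··
██·····
k=23  ·······
·······
··██···
·█··█··
█>█·█··
██·····
k=24  ·······
·······
··██···
·█··█··
███·█··
█v·····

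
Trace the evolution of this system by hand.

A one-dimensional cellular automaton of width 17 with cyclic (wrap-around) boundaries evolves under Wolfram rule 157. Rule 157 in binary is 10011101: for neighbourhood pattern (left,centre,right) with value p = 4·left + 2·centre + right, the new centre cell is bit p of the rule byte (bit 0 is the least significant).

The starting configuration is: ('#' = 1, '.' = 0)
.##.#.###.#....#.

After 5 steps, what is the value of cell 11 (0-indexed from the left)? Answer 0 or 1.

gen 0: .##.#.###.#....#.
gen 1: .#..#.##..####.##
gen 2: .##.#.#.#.###..#.
gen 3: .#..#.#.#.##.#.##
gen 4: .##.#.#.#.#..#.#.
gen 5: .#..#.#.#.##.#.##

1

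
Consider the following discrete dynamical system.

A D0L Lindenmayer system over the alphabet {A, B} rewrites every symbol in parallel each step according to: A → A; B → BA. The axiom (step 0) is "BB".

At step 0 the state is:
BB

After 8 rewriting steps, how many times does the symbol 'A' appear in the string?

t=0: BB
t=1: BABA
t=2: BAABAA
t=3: BAAABAAA
t=4: BAAAABAAAA
t=5: BAAAAABAAAAA
t=6: BAAAAAABAAAAAA
t=7: BAAAAAAABAAAAAAA
t=8: BAAAAAAAABAAAAAAAA

16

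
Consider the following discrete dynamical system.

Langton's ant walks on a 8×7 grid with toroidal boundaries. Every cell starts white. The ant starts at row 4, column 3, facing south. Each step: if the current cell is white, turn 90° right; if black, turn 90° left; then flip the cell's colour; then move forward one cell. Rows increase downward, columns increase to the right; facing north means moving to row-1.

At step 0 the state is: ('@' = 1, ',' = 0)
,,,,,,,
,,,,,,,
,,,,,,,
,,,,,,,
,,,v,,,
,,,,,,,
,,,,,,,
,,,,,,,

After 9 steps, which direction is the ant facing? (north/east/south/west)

0) ,,,,,,,
,,,,,,,
,,,,,,,
,,,,,,,
,,,v,,,
,,,,,,,
,,,,,,,
,,,,,,,
1) ,,,,,,,
,,,,,,,
,,,,,,,
,,,,,,,
,,<@,,,
,,,,,,,
,,,,,,,
,,,,,,,
2) ,,,,,,,
,,,,,,,
,,,,,,,
,,^,,,,
,,@@,,,
,,,,,,,
,,,,,,,
,,,,,,,
3) ,,,,,,,
,,,,,,,
,,,,,,,
,,@>,,,
,,@@,,,
,,,,,,,
,,,,,,,
,,,,,,,
4) ,,,,,,,
,,,,,,,
,,,,,,,
,,@@,,,
,,@v,,,
,,,,,,,
,,,,,,,
,,,,,,,
5) ,,,,,,,
,,,,,,,
,,,,,,,
,,@@,,,
,,@,>,,
,,,,,,,
,,,,,,,
,,,,,,,
6) ,,,,,,,
,,,,,,,
,,,,,,,
,,@@,,,
,,@,@,,
,,,,v,,
,,,,,,,
,,,,,,,
7) ,,,,,,,
,,,,,,,
,,,,,,,
,,@@,,,
,,@,@,,
,,,<@,,
,,,,,,,
,,,,,,,
8) ,,,,,,,
,,,,,,,
,,,,,,,
,,@@,,,
,,@^@,,
,,,@@,,
,,,,,,,
,,,,,,,
9) ,,,,,,,
,,,,,,,
,,,,,,,
,,@@,,,
,,@@>,,
,,,@@,,
,,,,,,,
,,,,,,,

east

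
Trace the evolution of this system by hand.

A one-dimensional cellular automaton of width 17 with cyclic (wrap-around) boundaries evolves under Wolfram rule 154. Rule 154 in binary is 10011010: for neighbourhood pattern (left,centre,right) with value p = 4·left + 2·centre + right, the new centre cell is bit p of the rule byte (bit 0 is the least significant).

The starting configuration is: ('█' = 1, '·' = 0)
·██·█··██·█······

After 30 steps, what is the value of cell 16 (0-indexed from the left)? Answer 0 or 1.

t=0: ·██·█··██·█······
t=1: ██···███···█·····
t=2: █·█·███·█·█·█···█
t=3: ····██·······█·██
t=4: █··██·█·····█··█·
t=5: ·███···█···█·██··
t=6: ███·█·█·█·█··█·█·
t=7: ██·········██····
t=8: █·█·······██·█··█
t=9: ···█·····██···███
t=10: █·█·█···██·█·███·
t=11: ·····█·██····██··
t=12: ····█··█·█··██·█·
t=13: ···█·██···███···█
t=14: █·█··█·█·███·█·█·
t=15: ···██····██······
t=16: ··██·█··██·█·····
t=17: ·██···███···█····
t=18: ██·█·███·█·█·█···
t=19: █····██·······█·█
t=20: ·█··██·█·····█··█
t=21: ··███···█···█·██·
t=22: ·███·█·█·█·█··█·█
t=23: ·██·········██···
t=24: ██·█·······██·█··
t=25: █···█·····██···██
t=26: ·█·█·█···██·█·███
t=27: ······█·██····██·
t=28: ·····█··█·█··██·█
t=29: █···█·██···███···
t=30: ·█·█··█·█·███·█·█

1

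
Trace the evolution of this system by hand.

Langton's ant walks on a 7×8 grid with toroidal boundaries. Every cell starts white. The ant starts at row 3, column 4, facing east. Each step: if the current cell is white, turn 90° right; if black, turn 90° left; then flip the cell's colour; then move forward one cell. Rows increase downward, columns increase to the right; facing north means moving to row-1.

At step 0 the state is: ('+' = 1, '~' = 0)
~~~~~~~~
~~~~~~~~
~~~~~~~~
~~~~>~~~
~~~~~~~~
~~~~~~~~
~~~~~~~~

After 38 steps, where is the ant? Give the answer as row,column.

0) ~~~~~~~~
~~~~~~~~
~~~~~~~~
~~~~>~~~
~~~~~~~~
~~~~~~~~
~~~~~~~~
1) ~~~~~~~~
~~~~~~~~
~~~~~~~~
~~~~+~~~
~~~~v~~~
~~~~~~~~
~~~~~~~~
2) ~~~~~~~~
~~~~~~~~
~~~~~~~~
~~~~+~~~
~~~<+~~~
~~~~~~~~
~~~~~~~~
3) ~~~~~~~~
~~~~~~~~
~~~~~~~~
~~~^+~~~
~~~++~~~
~~~~~~~~
~~~~~~~~
4) ~~~~~~~~
~~~~~~~~
~~~~~~~~
~~~+>~~~
~~~++~~~
~~~~~~~~
~~~~~~~~
5) ~~~~~~~~
~~~~~~~~
~~~~^~~~
~~~+~~~~
~~~++~~~
~~~~~~~~
~~~~~~~~
6) ~~~~~~~~
~~~~~~~~
~~~~+>~~
~~~+~~~~
~~~++~~~
~~~~~~~~
~~~~~~~~
7) ~~~~~~~~
~~~~~~~~
~~~~++~~
~~~+~v~~
~~~++~~~
~~~~~~~~
~~~~~~~~
8) ~~~~~~~~
~~~~~~~~
~~~~++~~
~~~+<+~~
~~~++~~~
~~~~~~~~
~~~~~~~~
9) ~~~~~~~~
~~~~~~~~
~~~~^+~~
~~~+++~~
~~~++~~~
~~~~~~~~
~~~~~~~~
10) ~~~~~~~~
~~~~~~~~
~~~<~+~~
~~~+++~~
~~~++~~~
~~~~~~~~
~~~~~~~~
11) ~~~~~~~~
~~~^~~~~
~~~+~+~~
~~~+++~~
~~~++~~~
~~~~~~~~
~~~~~~~~
12) ~~~~~~~~
~~~+>~~~
~~~+~+~~
~~~+++~~
~~~++~~~
~~~~~~~~
~~~~~~~~
13) ~~~~~~~~
~~~++~~~
~~~+v+~~
~~~+++~~
~~~++~~~
~~~~~~~~
~~~~~~~~
14) ~~~~~~~~
~~~++~~~
~~~<++~~
~~~+++~~
~~~++~~~
~~~~~~~~
~~~~~~~~
15) ~~~~~~~~
~~~++~~~
~~~~++~~
~~~v++~~
~~~++~~~
~~~~~~~~
~~~~~~~~
16) ~~~~~~~~
~~~++~~~
~~~~++~~
~~~~>+~~
~~~++~~~
~~~~~~~~
~~~~~~~~
17) ~~~~~~~~
~~~++~~~
~~~~^+~~
~~~~~+~~
~~~++~~~
~~~~~~~~
~~~~~~~~
18) ~~~~~~~~
~~~++~~~
~~~<~+~~
~~~~~+~~
~~~++~~~
~~~~~~~~
~~~~~~~~
19) ~~~~~~~~
~~~^+~~~
~~~+~+~~
~~~~~+~~
~~~++~~~
~~~~~~~~
~~~~~~~~
20) ~~~~~~~~
~~<~+~~~
~~~+~+~~
~~~~~+~~
~~~++~~~
~~~~~~~~
~~~~~~~~
21) ~~^~~~~~
~~+~+~~~
~~~+~+~~
~~~~~+~~
~~~++~~~
~~~~~~~~
~~~~~~~~
22) ~~+>~~~~
~~+~+~~~
~~~+~+~~
~~~~~+~~
~~~++~~~
~~~~~~~~
~~~~~~~~
23) ~~++~~~~
~~+v+~~~
~~~+~+~~
~~~~~+~~
~~~++~~~
~~~~~~~~
~~~~~~~~
24) ~~++~~~~
~~<++~~~
~~~+~+~~
~~~~~+~~
~~~++~~~
~~~~~~~~
~~~~~~~~
25) ~~++~~~~
~~~++~~~
~~v+~+~~
~~~~~+~~
~~~++~~~
~~~~~~~~
~~~~~~~~
26) ~~++~~~~
~~~++~~~
~<++~+~~
~~~~~+~~
~~~++~~~
~~~~~~~~
~~~~~~~~
27) ~~++~~~~
~^~++~~~
~+++~+~~
~~~~~+~~
~~~++~~~
~~~~~~~~
~~~~~~~~
28) ~~++~~~~
~+>++~~~
~+++~+~~
~~~~~+~~
~~~++~~~
~~~~~~~~
~~~~~~~~
29) ~~++~~~~
~++++~~~
~+v+~+~~
~~~~~+~~
~~~++~~~
~~~~~~~~
~~~~~~~~
30) ~~++~~~~
~++++~~~
~+~>~+~~
~~~~~+~~
~~~++~~~
~~~~~~~~
~~~~~~~~
31) ~~++~~~~
~++^+~~~
~+~~~+~~
~~~~~+~~
~~~++~~~
~~~~~~~~
~~~~~~~~
32) ~~++~~~~
~+<~+~~~
~+~~~+~~
~~~~~+~~
~~~++~~~
~~~~~~~~
~~~~~~~~
33) ~~++~~~~
~+~~+~~~
~+v~~+~~
~~~~~+~~
~~~++~~~
~~~~~~~~
~~~~~~~~
34) ~~++~~~~
~+~~+~~~
~<+~~+~~
~~~~~+~~
~~~++~~~
~~~~~~~~
~~~~~~~~
35) ~~++~~~~
~+~~+~~~
~~+~~+~~
~v~~~+~~
~~~++~~~
~~~~~~~~
~~~~~~~~
36) ~~++~~~~
~+~~+~~~
~~+~~+~~
<+~~~+~~
~~~++~~~
~~~~~~~~
~~~~~~~~
37) ~~++~~~~
~+~~+~~~
^~+~~+~~
++~~~+~~
~~~++~~~
~~~~~~~~
~~~~~~~~
38) ~~++~~~~
~+~~+~~~
+>+~~+~~
++~~~+~~
~~~++~~~
~~~~~~~~
~~~~~~~~

2,1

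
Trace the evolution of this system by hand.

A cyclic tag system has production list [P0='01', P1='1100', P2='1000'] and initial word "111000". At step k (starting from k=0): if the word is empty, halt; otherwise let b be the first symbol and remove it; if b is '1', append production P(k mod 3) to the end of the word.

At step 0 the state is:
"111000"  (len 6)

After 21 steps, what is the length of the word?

19

step 0: "111000"  (len 6)
step 1: "1100001"  (len 7)
step 2: "1000011100"  (len 10)
step 3: "0000111001000"  (len 13)
step 4: "000111001000"  (len 12)
step 5: "00111001000"  (len 11)
step 6: "0111001000"  (len 10)
step 7: "111001000"  (len 9)
step 8: "110010001100"  (len 12)
step 9: "100100011001000"  (len 15)
step 10: "0010001100100001"  (len 16)
step 11: "010001100100001"  (len 15)
step 12: "10001100100001"  (len 14)
step 13: "000110010000101"  (len 15)
step 14: "00110010000101"  (len 14)
step 15: "0110010000101"  (len 13)
step 16: "110010000101"  (len 12)
step 17: "100100001011100"  (len 15)
step 18: "001000010111001000"  (len 18)
step 19: "01000010111001000"  (len 17)
step 20: "1000010111001000"  (len 16)
step 21: "0000101110010001000"  (len 19)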